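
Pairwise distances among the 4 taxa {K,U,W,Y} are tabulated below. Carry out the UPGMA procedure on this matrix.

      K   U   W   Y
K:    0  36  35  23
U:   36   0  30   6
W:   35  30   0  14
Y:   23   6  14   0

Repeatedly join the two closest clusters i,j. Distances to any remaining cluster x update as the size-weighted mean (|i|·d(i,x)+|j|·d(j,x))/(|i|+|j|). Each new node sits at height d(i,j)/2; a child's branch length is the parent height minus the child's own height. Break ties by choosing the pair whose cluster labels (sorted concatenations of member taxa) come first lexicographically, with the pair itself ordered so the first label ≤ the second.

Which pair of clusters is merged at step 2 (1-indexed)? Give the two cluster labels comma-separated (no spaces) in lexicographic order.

1. join U+Y (d=6) ⇒ UY; edges |U|=3, |Y|=3
  updated: d(K,UY)=59/2, d(UY,W)=22
2. join UY+W (d=22) ⇒ UWY; edges |UY|=8, |W|=11
  updated: d(K,UWY)=94/3
3. join K+UWY (d=94/3) ⇒ KUWY; edges |K|=47/3, |UWY|=14/3
final tree: (K:47/3,((U:3,Y:3):8,W:11):14/3)
total length: 136/3

UY,W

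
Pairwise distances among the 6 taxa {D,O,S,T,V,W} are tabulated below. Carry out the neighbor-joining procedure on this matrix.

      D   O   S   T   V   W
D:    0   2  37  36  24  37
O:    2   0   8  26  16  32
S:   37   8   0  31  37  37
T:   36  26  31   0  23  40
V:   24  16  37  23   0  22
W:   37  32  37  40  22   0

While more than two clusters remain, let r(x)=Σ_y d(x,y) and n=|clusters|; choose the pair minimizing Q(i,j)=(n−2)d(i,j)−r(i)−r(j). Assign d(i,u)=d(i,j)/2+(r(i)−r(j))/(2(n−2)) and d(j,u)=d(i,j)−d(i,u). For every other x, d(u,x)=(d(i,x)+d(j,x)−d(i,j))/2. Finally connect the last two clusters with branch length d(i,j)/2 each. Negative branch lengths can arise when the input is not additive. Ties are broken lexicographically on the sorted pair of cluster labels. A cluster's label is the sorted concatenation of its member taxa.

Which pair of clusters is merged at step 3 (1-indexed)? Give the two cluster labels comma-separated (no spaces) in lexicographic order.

DO,S

step 1: merge (D,O) at d=2, Q=-212; branch lengths D→15/2, O→-11/2; new cluster DO
  updated: d(DO,S)=43/2, d(DO,T)=30, d(DO,V)=19, d(DO,W)=67/2
step 2: merge (V,W) at d=22, Q=-335/2; branch lengths V→23/4, W→65/4; new cluster VW
  updated: d(DO,VW)=61/4, d(S,VW)=26, d(T,VW)=41/2
step 3: merge (DO,S) at d=43/2, Q=-409/4; branch lengths DO→125/16, S→219/16; new cluster DOS
  updated: d(DOS,T)=79/4, d(DOS,VW)=79/8
step 4: merge (DOS,T) at d=79/4, Q=-401/8; branch lengths DOS→73/16, T→243/16; new cluster DOST
  updated: d(DOST,VW)=85/16
step 5: merge (DOST,VW) at d=85/16; branch lengths DOST→85/32, VW→85/32; new cluster DOSTVW
final tree: ((((D:15/2,O:-11/2):125/16,S:219/16):73/16,T:243/16):85/32,(V:23/4,W:65/4):85/32)
total length: 1129/16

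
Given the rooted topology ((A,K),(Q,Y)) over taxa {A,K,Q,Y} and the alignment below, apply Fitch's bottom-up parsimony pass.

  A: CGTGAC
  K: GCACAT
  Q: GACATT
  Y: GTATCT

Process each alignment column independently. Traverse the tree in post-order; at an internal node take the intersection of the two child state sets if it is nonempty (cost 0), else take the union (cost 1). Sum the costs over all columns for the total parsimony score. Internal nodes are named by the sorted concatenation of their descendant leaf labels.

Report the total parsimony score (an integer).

12

[col 0] AK: children A:{C}, K:{G} ∪→ {C,G}; cost 1
[col 0] QY: children Q:{G}, Y:{G} ∩→ {G}; cost 0
[col 0] AKQY: children AK:{C,G}, QY:{G} ∩→ {G}; cost 0
[col 1] AK: children A:{G}, K:{C} ∪→ {C,G}; cost 1
[col 1] QY: children Q:{A}, Y:{T} ∪→ {A,T}; cost 1
[col 1] AKQY: children AK:{C,G}, QY:{A,T} ∪→ {A,C,G,T}; cost 1
[col 2] AK: children A:{T}, K:{A} ∪→ {A,T}; cost 1
[col 2] QY: children Q:{C}, Y:{A} ∪→ {A,C}; cost 1
[col 2] AKQY: children AK:{A,T}, QY:{A,C} ∩→ {A}; cost 0
[col 3] AK: children A:{G}, K:{C} ∪→ {C,G}; cost 1
[col 3] QY: children Q:{A}, Y:{T} ∪→ {A,T}; cost 1
[col 3] AKQY: children AK:{C,G}, QY:{A,T} ∪→ {A,C,G,T}; cost 1
[col 4] AK: children A:{A}, K:{A} ∩→ {A}; cost 0
[col 4] QY: children Q:{T}, Y:{C} ∪→ {C,T}; cost 1
[col 4] AKQY: children AK:{A}, QY:{C,T} ∪→ {A,C,T}; cost 1
[col 5] AK: children A:{C}, K:{T} ∪→ {C,T}; cost 1
[col 5] QY: children Q:{T}, Y:{T} ∩→ {T}; cost 0
[col 5] AKQY: children AK:{C,T}, QY:{T} ∩→ {T}; cost 0
per-site changes: [1, 3, 2, 3, 2, 1]; total = 12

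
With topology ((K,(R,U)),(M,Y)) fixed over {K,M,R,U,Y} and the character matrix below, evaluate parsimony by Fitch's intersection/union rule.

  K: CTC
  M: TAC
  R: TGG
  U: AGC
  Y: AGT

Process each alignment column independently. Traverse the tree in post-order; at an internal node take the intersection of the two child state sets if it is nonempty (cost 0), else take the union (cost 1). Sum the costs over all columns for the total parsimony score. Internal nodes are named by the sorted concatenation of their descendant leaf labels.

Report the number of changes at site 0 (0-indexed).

[col 0] RU: children R:{T}, U:{A} ∪→ {A,T}; cost 1
[col 0] KRU: children K:{C}, RU:{A,T} ∪→ {A,C,T}; cost 1
[col 0] MY: children M:{T}, Y:{A} ∪→ {A,T}; cost 1
[col 0] KMRUY: children KRU:{A,C,T}, MY:{A,T} ∩→ {A,T}; cost 0
[col 1] RU: children R:{G}, U:{G} ∩→ {G}; cost 0
[col 1] KRU: children K:{T}, RU:{G} ∪→ {G,T}; cost 1
[col 1] MY: children M:{A}, Y:{G} ∪→ {A,G}; cost 1
[col 1] KMRUY: children KRU:{G,T}, MY:{A,G} ∩→ {G}; cost 0
[col 2] RU: children R:{G}, U:{C} ∪→ {C,G}; cost 1
[col 2] KRU: children K:{C}, RU:{C,G} ∩→ {C}; cost 0
[col 2] MY: children M:{C}, Y:{T} ∪→ {C,T}; cost 1
[col 2] KMRUY: children KRU:{C}, MY:{C,T} ∩→ {C}; cost 0
per-site changes: [3, 2, 2]; total = 7

3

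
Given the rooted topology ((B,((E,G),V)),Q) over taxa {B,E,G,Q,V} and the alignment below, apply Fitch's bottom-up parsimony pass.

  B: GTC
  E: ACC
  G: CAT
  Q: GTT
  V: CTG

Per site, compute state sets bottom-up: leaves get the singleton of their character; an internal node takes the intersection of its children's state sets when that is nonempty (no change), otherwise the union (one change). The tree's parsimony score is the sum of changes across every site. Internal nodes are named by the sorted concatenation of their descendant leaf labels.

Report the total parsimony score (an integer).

site 0, node EG: E={A} ∪ G={C} → {A,C} (+1)
site 0, node EGV: EG={A,C} ∩ V={C} → {C} (+0)
site 0, node BEGV: B={G} ∪ EGV={C} → {C,G} (+1)
site 0, node BEGQV: BEGV={C,G} ∩ Q={G} → {G} (+0)
site 1, node EG: E={C} ∪ G={A} → {A,C} (+1)
site 1, node EGV: EG={A,C} ∪ V={T} → {A,C,T} (+1)
site 1, node BEGV: B={T} ∩ EGV={A,C,T} → {T} (+0)
site 1, node BEGQV: BEGV={T} ∩ Q={T} → {T} (+0)
site 2, node EG: E={C} ∪ G={T} → {C,T} (+1)
site 2, node EGV: EG={C,T} ∪ V={G} → {C,G,T} (+1)
site 2, node BEGV: B={C} ∩ EGV={C,G,T} → {C} (+0)
site 2, node BEGQV: BEGV={C} ∪ Q={T} → {C,T} (+1)
per-site changes: [2, 2, 3]; total = 7

7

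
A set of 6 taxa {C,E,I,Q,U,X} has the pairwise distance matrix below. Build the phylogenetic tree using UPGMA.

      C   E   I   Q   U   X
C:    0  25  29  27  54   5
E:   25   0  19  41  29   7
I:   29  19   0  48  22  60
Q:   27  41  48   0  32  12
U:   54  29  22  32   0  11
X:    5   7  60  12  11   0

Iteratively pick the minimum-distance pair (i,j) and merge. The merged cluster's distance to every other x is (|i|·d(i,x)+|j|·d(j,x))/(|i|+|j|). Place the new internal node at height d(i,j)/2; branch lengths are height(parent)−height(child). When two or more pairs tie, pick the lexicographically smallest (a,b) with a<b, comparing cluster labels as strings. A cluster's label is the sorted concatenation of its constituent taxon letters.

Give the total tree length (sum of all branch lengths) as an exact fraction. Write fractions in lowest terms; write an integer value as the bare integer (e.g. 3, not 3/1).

1. join C+X (d=5) ⇒ CX; edges |C|=5/2, |X|=5/2
  updated: d(CX,E)=16, d(CX,I)=89/2, d(CX,Q)=39/2, d(CX,U)=65/2
2. join CX+E (d=16) ⇒ CEX; edges |CX|=11/2, |E|=8
  updated: d(CEX,I)=36, d(CEX,Q)=80/3, d(CEX,U)=94/3
3. join I+U (d=22) ⇒ IU; edges |I|=11, |U|=11
  updated: d(CEX,IU)=101/3, d(IU,Q)=40
4. join CEX+Q (d=80/3) ⇒ CEQX; edges |CEX|=16/3, |Q|=40/3
  updated: d(CEQX,IU)=141/4
5. join CEQX+IU (d=141/4) ⇒ CEIQUX; edges |CEQX|=103/24, |IU|=53/8
final tree: ((((C:5/2,X:5/2):11/2,E:8):16/3,Q:40/3):103/24,(I:11,U:11):53/8)
total length: 841/12

841/12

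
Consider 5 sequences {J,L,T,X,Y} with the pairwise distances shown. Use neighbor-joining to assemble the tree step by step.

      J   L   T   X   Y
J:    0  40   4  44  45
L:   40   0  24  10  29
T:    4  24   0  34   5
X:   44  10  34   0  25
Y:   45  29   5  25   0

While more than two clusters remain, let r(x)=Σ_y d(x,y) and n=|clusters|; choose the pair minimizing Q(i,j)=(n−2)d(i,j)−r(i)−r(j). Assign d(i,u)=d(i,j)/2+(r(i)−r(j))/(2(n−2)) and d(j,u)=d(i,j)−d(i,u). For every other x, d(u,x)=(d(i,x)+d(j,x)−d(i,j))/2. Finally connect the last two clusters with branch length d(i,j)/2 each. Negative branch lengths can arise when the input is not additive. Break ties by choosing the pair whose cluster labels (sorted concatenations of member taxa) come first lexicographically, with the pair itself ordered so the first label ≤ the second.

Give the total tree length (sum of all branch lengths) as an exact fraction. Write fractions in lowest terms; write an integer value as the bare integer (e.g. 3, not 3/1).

iteration 1: select J,T (d=4, Q=-188); attach at lengths (13, -9); label the merged cluster JT
  updated: d(JT,L)=30, d(JT,X)=37, d(JT,Y)=23
iteration 2: select JT,Y (d=23, Q=-121); attach at lengths (59/4, 33/4); label the merged cluster JTY
  updated: d(JTY,L)=18, d(JTY,X)=39/2
iteration 3: select JTY,L (d=18, Q=-95/2); attach at lengths (55/4, 17/4); label the merged cluster JLTY
  updated: d(JLTY,X)=23/4
iteration 4: select JLTY,X (d=23/4); attach at lengths (23/8, 23/8); label the merged cluster JLTXY
final tree: ((((J:13,T:-9):59/4,Y:33/4):55/4,L:17/4):23/8,X:23/8)
total length: 203/4

203/4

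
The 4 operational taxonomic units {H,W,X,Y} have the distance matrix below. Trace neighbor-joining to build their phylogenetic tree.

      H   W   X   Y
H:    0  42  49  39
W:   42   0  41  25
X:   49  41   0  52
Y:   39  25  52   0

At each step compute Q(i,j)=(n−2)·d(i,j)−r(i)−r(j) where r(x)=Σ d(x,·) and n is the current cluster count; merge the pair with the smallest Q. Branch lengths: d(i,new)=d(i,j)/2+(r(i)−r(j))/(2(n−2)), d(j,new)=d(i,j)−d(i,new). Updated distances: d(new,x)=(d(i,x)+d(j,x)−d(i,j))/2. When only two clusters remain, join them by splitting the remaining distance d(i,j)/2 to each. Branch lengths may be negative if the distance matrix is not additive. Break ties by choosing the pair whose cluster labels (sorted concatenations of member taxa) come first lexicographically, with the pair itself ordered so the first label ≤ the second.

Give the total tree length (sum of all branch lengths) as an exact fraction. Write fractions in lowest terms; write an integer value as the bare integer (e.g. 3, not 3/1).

step 1: merge (H,X) at d=49, Q=-174; branch lengths H→43/2, X→55/2; new cluster HX
  updated: d(HX,W)=17, d(HX,Y)=21
step 2: merge (HX,W) at d=17, Q=-63; branch lengths HX→13/2, W→21/2; new cluster HWX
  updated: d(HWX,Y)=29/2
step 3: merge (HWX,Y) at d=29/2; branch lengths HWX→29/4, Y→29/4; new cluster HWXY
final tree: (((H:43/2,X:55/2):13/2,W:21/2):29/4,Y:29/4)
total length: 161/2

161/2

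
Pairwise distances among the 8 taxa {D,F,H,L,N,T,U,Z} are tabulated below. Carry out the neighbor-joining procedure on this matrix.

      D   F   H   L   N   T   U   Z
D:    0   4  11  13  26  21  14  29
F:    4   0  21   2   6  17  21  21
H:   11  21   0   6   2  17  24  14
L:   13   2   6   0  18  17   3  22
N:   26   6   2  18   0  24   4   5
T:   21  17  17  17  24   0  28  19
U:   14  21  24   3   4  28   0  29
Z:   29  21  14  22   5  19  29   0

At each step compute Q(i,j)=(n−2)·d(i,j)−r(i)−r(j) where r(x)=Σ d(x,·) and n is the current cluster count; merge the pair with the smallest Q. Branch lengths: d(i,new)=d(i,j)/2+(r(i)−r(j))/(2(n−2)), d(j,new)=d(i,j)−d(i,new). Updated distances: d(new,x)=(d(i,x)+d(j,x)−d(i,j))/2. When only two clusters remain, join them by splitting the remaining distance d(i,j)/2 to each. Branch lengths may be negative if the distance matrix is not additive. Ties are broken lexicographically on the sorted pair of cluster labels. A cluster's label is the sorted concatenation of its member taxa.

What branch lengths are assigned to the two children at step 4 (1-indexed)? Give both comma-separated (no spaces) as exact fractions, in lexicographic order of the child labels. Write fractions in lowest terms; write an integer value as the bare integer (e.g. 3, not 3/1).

10/3,2/3

step 1: merge (N,Z) at d=5, Q=-194; branch lengths N→-2, Z→7; new cluster NZ
  updated: d(D,NZ)=25, d(F,NZ)=11, d(H,NZ)=11/2, d(L,NZ)=35/2, d(NZ,T)=19, d(NZ,U)=14
step 2: merge (H,NZ) at d=11/2, Q=-149; branch lengths H→2, NZ→7/2; new cluster HNZ
  updated: d(D,HNZ)=61/4, d(F,HNZ)=53/4, d(HNZ,L)=9, d(HNZ,T)=61/4, d(HNZ,U)=65/4
step 3: merge (L,U) at d=3, Q=-457/4; branch lengths L→-105/32, U→201/32; new cluster LU
  updated: d(D,LU)=12, d(F,LU)=10, d(HNZ,LU)=89/8, d(LU,T)=21
step 4: merge (D,F) at d=4, Q=-169/2; branch lengths D→10/3, F→2/3; new cluster DF
  updated: d(DF,HNZ)=49/4, d(DF,LU)=9, d(DF,T)=17
step 5: merge (DF,LU) at d=9, Q=-491/8; branch lengths DF→121/32, LU→167/32; new cluster DFLU
  updated: d(DFLU,HNZ)=115/16, d(DFLU,T)=29/2
step 6: merge (DFLU,HNZ) at d=115/16, Q=-591/16; branch lengths DFLU→103/32, HNZ→127/32; new cluster DFHLNUZ
  updated: d(DFHLNUZ,T)=361/32
step 7: merge (DFHLNUZ,T) at d=361/32; branch lengths DFHLNUZ→361/64, T→361/64; new cluster DFHLNTUZ
final tree: ((((D:10/3,F:2/3):121/32,(L:-105/32,U:201/32):167/32):103/32,(H:2,(N:-2,Z:7):7/2):127/32):361/64,T:361/64)
total length: 1439/32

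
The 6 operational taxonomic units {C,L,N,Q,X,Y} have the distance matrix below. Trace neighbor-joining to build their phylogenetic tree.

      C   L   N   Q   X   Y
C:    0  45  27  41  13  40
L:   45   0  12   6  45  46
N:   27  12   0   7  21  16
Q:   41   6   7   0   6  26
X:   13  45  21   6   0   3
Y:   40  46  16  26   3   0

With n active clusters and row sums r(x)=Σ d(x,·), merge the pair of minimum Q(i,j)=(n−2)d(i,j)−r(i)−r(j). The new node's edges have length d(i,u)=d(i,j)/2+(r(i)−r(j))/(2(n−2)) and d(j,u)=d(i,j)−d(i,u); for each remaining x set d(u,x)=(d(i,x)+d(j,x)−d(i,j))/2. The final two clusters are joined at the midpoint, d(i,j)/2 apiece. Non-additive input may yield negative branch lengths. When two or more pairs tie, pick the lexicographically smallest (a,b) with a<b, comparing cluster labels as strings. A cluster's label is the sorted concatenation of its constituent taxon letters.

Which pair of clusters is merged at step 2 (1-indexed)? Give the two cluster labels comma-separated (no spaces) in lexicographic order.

LQ,N

iteration 1: select L,Q (d=6, Q=-216); attach at lengths (23/2, -11/2); label the merged cluster LQ
  updated: d(C,LQ)=40, d(LQ,N)=13/2, d(LQ,X)=45/2, d(LQ,Y)=33
iteration 2: select LQ,N (d=13/2, Q=-153); attach at lengths (17/2, -2); label the merged cluster LNQ
  updated: d(C,LNQ)=121/4, d(LNQ,X)=37/2, d(LNQ,Y)=85/4
iteration 3: select C,LNQ (d=121/4, Q=-371/4); attach at lengths (295/16, 189/16); label the merged cluster CLNQ
  updated: d(CLNQ,X)=5/8, d(CLNQ,Y)=31/2
iteration 4: select CLNQ,X (d=5/8, Q=-153/8); attach at lengths (105/16, -95/16); label the merged cluster CLNQX
  updated: d(CLNQX,Y)=143/16
iteration 5: select CLNQX,Y (d=143/16); attach at lengths (143/32, 143/32); label the merged cluster CLNQXY
final tree: (((C:295/16,((L:23/2,Q:-11/2):17/2,N:-2):189/16):105/16,X:-95/16):143/32,Y:143/32)
total length: 837/16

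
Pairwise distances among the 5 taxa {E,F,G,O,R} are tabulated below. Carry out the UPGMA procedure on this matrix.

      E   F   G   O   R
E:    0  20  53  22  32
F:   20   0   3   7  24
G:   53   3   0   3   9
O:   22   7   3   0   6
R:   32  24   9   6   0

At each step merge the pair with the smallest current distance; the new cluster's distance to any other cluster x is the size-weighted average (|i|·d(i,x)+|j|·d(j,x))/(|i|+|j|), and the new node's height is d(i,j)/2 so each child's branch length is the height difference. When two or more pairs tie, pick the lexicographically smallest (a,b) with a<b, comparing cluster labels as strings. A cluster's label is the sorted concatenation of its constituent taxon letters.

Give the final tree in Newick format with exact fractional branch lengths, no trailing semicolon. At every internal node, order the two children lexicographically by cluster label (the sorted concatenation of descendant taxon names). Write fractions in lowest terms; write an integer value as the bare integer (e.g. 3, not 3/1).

(E:127/8,(((F:3/2,G:3/2):1,O:5/2):4,R:13/2):75/8)

1. join F+G (d=3) ⇒ FG; edges |F|=3/2, |G|=3/2
  updated: d(E,FG)=73/2, d(FG,O)=5, d(FG,R)=33/2
2. join FG+O (d=5) ⇒ FGO; edges |FG|=1, |O|=5/2
  updated: d(E,FGO)=95/3, d(FGO,R)=13
3. join FGO+R (d=13) ⇒ FGOR; edges |FGO|=4, |R|=13/2
  updated: d(E,FGOR)=127/4
4. join E+FGOR (d=127/4) ⇒ EFGOR; edges |E|=127/8, |FGOR|=75/8
final tree: (E:127/8,(((F:3/2,G:3/2):1,O:5/2):4,R:13/2):75/8)
total length: 169/4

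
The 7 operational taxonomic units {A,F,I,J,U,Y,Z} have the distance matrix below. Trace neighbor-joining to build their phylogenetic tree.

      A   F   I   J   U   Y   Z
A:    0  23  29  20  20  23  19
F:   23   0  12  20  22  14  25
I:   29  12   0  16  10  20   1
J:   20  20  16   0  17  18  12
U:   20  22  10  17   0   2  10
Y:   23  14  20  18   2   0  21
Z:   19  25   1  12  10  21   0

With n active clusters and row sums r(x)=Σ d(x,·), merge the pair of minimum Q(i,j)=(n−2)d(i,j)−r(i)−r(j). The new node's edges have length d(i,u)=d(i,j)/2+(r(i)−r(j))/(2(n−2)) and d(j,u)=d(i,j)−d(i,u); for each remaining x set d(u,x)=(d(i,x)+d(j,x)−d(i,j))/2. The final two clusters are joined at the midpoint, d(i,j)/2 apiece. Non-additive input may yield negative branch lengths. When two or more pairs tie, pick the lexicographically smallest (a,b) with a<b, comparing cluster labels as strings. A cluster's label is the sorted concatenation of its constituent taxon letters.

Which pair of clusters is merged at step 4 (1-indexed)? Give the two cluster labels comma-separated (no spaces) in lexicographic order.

step 1: merge (I,Z) at d=1, Q=-171; branch lengths I→1/2, Z→1/2; new cluster IZ
  updated: d(A,IZ)=47/2, d(F,IZ)=18, d(IZ,J)=27/2, d(IZ,U)=19/2, d(IZ,Y)=20
step 2: merge (U,Y) at d=2, Q=-279/2; branch lengths U→3/16, Y→29/16; new cluster UY
  updated: d(A,UY)=41/2, d(F,UY)=17, d(IZ,UY)=55/4, d(J,UY)=33/2
step 3: merge (IZ,J) at d=27/2, Q=-393/4; branch lengths IZ→157/24, J→167/24; new cluster IJZ
  updated: d(A,IJZ)=15, d(F,IJZ)=49/4, d(IJZ,UY)=67/8
step 4: merge (A,F) at d=23, Q=-259/4; branch lengths A→209/16, F→159/16; new cluster AF
  updated: d(AF,IJZ)=17/8, d(AF,UY)=29/4
step 5: merge (AF,IJZ) at d=17/8, Q=-71/4; branch lengths AF→1/2, IJZ→13/8; new cluster AFIJZ
  updated: d(AFIJZ,UY)=27/4
step 6: merge (AFIJZ,UY) at d=27/4; branch lengths AFIJZ→27/8, UY→27/8; new cluster AFIJUYZ
final tree: (((A:209/16,F:159/16):1/2,((I:1/2,Z:1/2):157/24,J:167/24):13/8):27/8,(U:3/16,Y:29/16):27/8)
total length: 387/8

A,F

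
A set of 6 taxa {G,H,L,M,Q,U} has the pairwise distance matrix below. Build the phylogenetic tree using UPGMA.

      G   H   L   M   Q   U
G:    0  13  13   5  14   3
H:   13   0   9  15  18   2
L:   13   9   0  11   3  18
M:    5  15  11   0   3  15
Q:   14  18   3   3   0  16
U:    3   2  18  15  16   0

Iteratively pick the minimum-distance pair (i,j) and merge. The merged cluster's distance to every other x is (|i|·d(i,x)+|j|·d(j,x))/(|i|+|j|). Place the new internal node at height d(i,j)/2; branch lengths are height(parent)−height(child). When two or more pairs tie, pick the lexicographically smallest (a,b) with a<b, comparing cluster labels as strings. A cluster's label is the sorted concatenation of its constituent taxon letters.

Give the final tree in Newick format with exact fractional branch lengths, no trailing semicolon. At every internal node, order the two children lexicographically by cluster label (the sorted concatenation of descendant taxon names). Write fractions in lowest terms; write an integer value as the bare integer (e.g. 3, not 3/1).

(((G:5/2,M:5/2):21/8,(L:3/2,Q:3/2):29/8):25/16,(H:1,U:1):91/16)

iteration 1: select H,U (d=2); attach at lengths (1, 1); label the merged cluster HU
  updated: d(G,HU)=8, d(HU,L)=27/2, d(HU,M)=15, d(HU,Q)=17
iteration 2: select L,Q (d=3); attach at lengths (3/2, 3/2); label the merged cluster LQ
  updated: d(G,LQ)=27/2, d(HU,LQ)=61/4, d(LQ,M)=7
iteration 3: select G,M (d=5); attach at lengths (5/2, 5/2); label the merged cluster GM
  updated: d(GM,HU)=23/2, d(GM,LQ)=41/4
iteration 4: select GM,LQ (d=41/4); attach at lengths (21/8, 29/8); label the merged cluster GLMQ
  updated: d(GLMQ,HU)=107/8
iteration 5: select GLMQ,HU (d=107/8); attach at lengths (25/16, 91/16); label the merged cluster GHLMQU
final tree: (((G:5/2,M:5/2):21/8,(L:3/2,Q:3/2):29/8):25/16,(H:1,U:1):91/16)
total length: 47/2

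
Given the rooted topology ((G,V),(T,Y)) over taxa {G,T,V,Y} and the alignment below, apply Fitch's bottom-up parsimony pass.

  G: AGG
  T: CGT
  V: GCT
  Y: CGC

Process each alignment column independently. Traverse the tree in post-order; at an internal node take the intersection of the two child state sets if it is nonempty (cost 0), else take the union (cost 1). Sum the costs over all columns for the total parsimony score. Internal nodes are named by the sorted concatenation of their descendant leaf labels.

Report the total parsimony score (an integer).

5

GV@0: {A} ∪ {G} = {A,G} (union, +1)
TY@0: {C} ∩ {C} = {C} (intersection, +0)
GTVY@0: {A,G} ∪ {C} = {A,C,G} (union, +1)
GV@1: {G} ∪ {C} = {C,G} (union, +1)
TY@1: {G} ∩ {G} = {G} (intersection, +0)
GTVY@1: {C,G} ∩ {G} = {G} (intersection, +0)
GV@2: {G} ∪ {T} = {G,T} (union, +1)
TY@2: {T} ∪ {C} = {C,T} (union, +1)
GTVY@2: {G,T} ∩ {C,T} = {T} (intersection, +0)
per-site changes: [2, 1, 2]; total = 5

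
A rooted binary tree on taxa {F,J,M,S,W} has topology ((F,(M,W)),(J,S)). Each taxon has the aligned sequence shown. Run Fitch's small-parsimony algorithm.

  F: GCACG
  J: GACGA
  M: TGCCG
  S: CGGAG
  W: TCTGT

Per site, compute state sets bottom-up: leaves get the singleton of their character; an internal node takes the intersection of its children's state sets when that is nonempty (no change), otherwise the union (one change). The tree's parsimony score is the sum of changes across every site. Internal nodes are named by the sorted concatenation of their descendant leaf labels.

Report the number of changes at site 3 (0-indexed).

MW@0: {T} ∩ {T} = {T} (intersection, +0)
FMW@0: {G} ∪ {T} = {G,T} (union, +1)
JS@0: {G} ∪ {C} = {C,G} (union, +1)
FJMSW@0: {G,T} ∩ {C,G} = {G} (intersection, +0)
MW@1: {G} ∪ {C} = {C,G} (union, +1)
FMW@1: {C} ∩ {C,G} = {C} (intersection, +0)
JS@1: {A} ∪ {G} = {A,G} (union, +1)
FJMSW@1: {C} ∪ {A,G} = {A,C,G} (union, +1)
MW@2: {C} ∪ {T} = {C,T} (union, +1)
FMW@2: {A} ∪ {C,T} = {A,C,T} (union, +1)
JS@2: {C} ∪ {G} = {C,G} (union, +1)
FJMSW@2: {A,C,T} ∩ {C,G} = {C} (intersection, +0)
MW@3: {C} ∪ {G} = {C,G} (union, +1)
FMW@3: {C} ∩ {C,G} = {C} (intersection, +0)
JS@3: {G} ∪ {A} = {A,G} (union, +1)
FJMSW@3: {C} ∪ {A,G} = {A,C,G} (union, +1)
MW@4: {G} ∪ {T} = {G,T} (union, +1)
FMW@4: {G} ∩ {G,T} = {G} (intersection, +0)
JS@4: {A} ∪ {G} = {A,G} (union, +1)
FJMSW@4: {G} ∩ {A,G} = {G} (intersection, +0)
per-site changes: [2, 3, 3, 3, 2]; total = 13

3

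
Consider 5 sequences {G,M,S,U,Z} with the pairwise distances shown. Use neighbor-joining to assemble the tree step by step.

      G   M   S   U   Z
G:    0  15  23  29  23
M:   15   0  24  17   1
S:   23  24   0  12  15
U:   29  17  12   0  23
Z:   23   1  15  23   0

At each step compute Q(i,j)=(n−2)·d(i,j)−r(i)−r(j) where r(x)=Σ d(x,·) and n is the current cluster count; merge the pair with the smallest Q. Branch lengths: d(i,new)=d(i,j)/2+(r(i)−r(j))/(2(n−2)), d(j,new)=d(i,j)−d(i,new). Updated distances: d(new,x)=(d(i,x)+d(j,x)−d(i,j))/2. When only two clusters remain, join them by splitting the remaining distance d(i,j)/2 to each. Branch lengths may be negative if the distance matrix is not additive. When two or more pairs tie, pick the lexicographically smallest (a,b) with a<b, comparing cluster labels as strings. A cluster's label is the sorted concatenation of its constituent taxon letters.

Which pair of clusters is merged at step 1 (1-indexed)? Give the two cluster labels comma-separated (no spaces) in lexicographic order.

step 1: merge (S,U) at d=12, Q=-119; branch lengths S→29/6, U→43/6; new cluster SU
  updated: d(G,SU)=20, d(M,SU)=29/2, d(SU,Z)=13
step 2: merge (G,SU) at d=20, Q=-131/2; branch lengths G→101/8, SU→59/8; new cluster GSU
  updated: d(GSU,M)=19/4, d(GSU,Z)=8
step 3: merge (GSU,M) at d=19/4, Q=-55/4; branch lengths GSU→47/8, M→-9/8; new cluster GMSU
  updated: d(GMSU,Z)=17/8
step 4: merge (GMSU,Z) at d=17/8; branch lengths GMSU→17/16, Z→17/16; new cluster GMSUZ
final tree: (((G:101/8,(S:29/6,U:43/6):59/8):47/8,M:-9/8):17/16,Z:17/16)
total length: 311/8

S,U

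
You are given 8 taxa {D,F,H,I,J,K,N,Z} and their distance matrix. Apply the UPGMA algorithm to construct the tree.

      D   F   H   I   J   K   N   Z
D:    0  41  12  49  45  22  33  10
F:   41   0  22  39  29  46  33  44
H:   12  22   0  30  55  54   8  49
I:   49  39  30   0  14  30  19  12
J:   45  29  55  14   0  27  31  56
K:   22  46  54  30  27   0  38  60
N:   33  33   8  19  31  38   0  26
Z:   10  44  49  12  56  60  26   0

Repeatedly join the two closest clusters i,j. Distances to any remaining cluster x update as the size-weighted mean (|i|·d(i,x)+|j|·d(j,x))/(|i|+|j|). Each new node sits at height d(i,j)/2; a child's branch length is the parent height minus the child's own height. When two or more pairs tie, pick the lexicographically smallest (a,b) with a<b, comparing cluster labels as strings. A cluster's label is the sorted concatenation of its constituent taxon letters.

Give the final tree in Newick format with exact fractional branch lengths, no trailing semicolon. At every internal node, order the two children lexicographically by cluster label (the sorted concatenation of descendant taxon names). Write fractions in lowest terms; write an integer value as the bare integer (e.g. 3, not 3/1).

iteration 1: select H,N (d=8); attach at lengths (4, 4); label the merged cluster HN
  updated: d(D,HN)=45/2, d(F,HN)=55/2, d(HN,I)=49/2, d(HN,J)=43, d(HN,K)=46, d(HN,Z)=75/2
iteration 2: select D,Z (d=10); attach at lengths (5, 5); label the merged cluster DZ
  updated: d(DZ,F)=85/2, d(DZ,HN)=30, d(DZ,I)=61/2, d(DZ,J)=101/2, d(DZ,K)=41
iteration 3: select I,J (d=14); attach at lengths (7, 7); label the merged cluster IJ
  updated: d(DZ,IJ)=81/2, d(F,IJ)=34, d(HN,IJ)=135/4, d(IJ,K)=57/2
iteration 4: select F,HN (d=55/2); attach at lengths (55/4, 39/4); label the merged cluster FHN
  updated: d(DZ,FHN)=205/6, d(FHN,IJ)=203/6, d(FHN,K)=46
iteration 5: select IJ,K (d=57/2); attach at lengths (29/4, 57/4); label the merged cluster IJK
  updated: d(DZ,IJK)=122/3, d(FHN,IJK)=341/9
iteration 6: select DZ,FHN (d=205/6); attach at lengths (145/12, 10/3); label the merged cluster DFHNZ
  updated: d(DFHNZ,IJK)=39
iteration 7: select DFHNZ,IJK (d=39); attach at lengths (29/12, 21/4); label the merged cluster DFHIJKNZ
final tree: (((D:5,Z:5):145/12,(F:55/4,(H:4,N:4):39/4):10/3):29/12,((I:7,J:7):29/4,K:57/4):21/4)
total length: 1201/12

(((D:5,Z:5):145/12,(F:55/4,(H:4,N:4):39/4):10/3):29/12,((I:7,J:7):29/4,K:57/4):21/4)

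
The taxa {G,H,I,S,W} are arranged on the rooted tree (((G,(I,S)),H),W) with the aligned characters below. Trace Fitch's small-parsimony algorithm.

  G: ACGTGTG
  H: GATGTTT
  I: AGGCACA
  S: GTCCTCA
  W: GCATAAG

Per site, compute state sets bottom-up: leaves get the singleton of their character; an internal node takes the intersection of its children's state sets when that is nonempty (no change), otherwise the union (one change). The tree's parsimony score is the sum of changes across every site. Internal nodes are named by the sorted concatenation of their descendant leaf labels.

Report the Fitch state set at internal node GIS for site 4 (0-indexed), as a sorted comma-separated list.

[col 0] IS: children I:{A}, S:{G} ∪→ {A,G}; cost 1
[col 0] GIS: children G:{A}, IS:{A,G} ∩→ {A}; cost 0
[col 0] GHIS: children GIS:{A}, H:{G} ∪→ {A,G}; cost 1
[col 0] GHISW: children GHIS:{A,G}, W:{G} ∩→ {G}; cost 0
[col 1] IS: children I:{G}, S:{T} ∪→ {G,T}; cost 1
[col 1] GIS: children G:{C}, IS:{G,T} ∪→ {C,G,T}; cost 1
[col 1] GHIS: children GIS:{C,G,T}, H:{A} ∪→ {A,C,G,T}; cost 1
[col 1] GHISW: children GHIS:{A,C,G,T}, W:{C} ∩→ {C}; cost 0
[col 2] IS: children I:{G}, S:{C} ∪→ {C,G}; cost 1
[col 2] GIS: children G:{G}, IS:{C,G} ∩→ {G}; cost 0
[col 2] GHIS: children GIS:{G}, H:{T} ∪→ {G,T}; cost 1
[col 2] GHISW: children GHIS:{G,T}, W:{A} ∪→ {A,G,T}; cost 1
[col 3] IS: children I:{C}, S:{C} ∩→ {C}; cost 0
[col 3] GIS: children G:{T}, IS:{C} ∪→ {C,T}; cost 1
[col 3] GHIS: children GIS:{C,T}, H:{G} ∪→ {C,G,T}; cost 1
[col 3] GHISW: children GHIS:{C,G,T}, W:{T} ∩→ {T}; cost 0
[col 4] IS: children I:{A}, S:{T} ∪→ {A,T}; cost 1
[col 4] GIS: children G:{G}, IS:{A,T} ∪→ {A,G,T}; cost 1
[col 4] GHIS: children GIS:{A,G,T}, H:{T} ∩→ {T}; cost 0
[col 4] GHISW: children GHIS:{T}, W:{A} ∪→ {A,T}; cost 1
[col 5] IS: children I:{C}, S:{C} ∩→ {C}; cost 0
[col 5] GIS: children G:{T}, IS:{C} ∪→ {C,T}; cost 1
[col 5] GHIS: children GIS:{C,T}, H:{T} ∩→ {T}; cost 0
[col 5] GHISW: children GHIS:{T}, W:{A} ∪→ {A,T}; cost 1
[col 6] IS: children I:{A}, S:{A} ∩→ {A}; cost 0
[col 6] GIS: children G:{G}, IS:{A} ∪→ {A,G}; cost 1
[col 6] GHIS: children GIS:{A,G}, H:{T} ∪→ {A,G,T}; cost 1
[col 6] GHISW: children GHIS:{A,G,T}, W:{G} ∩→ {G}; cost 0
per-site changes: [2, 3, 3, 2, 3, 2, 2]; total = 17

A,G,T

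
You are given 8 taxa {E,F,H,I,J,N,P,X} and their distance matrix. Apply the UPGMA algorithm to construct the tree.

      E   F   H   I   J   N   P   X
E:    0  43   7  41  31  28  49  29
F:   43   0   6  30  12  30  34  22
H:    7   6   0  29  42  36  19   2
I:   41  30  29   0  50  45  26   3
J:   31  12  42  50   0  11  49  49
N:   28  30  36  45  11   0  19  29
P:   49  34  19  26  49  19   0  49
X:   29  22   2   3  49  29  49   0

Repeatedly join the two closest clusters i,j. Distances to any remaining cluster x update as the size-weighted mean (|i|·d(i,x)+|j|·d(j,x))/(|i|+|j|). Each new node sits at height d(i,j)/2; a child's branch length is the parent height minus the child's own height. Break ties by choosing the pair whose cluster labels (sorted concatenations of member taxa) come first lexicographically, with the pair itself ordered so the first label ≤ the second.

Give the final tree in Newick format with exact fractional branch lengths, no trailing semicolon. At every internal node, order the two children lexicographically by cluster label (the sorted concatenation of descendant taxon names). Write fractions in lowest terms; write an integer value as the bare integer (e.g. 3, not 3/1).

iteration 1: select H,X (d=2); attach at lengths (1, 1); label the merged cluster HX
  updated: d(E,HX)=18, d(F,HX)=14, d(HX,I)=16, d(HX,J)=91/2, d(HX,N)=65/2, d(HX,P)=34
iteration 2: select J,N (d=11); attach at lengths (11/2, 11/2); label the merged cluster JN
  updated: d(E,JN)=59/2, d(F,JN)=21, d(HX,JN)=39, d(I,JN)=95/2, d(JN,P)=34
iteration 3: select F,HX (d=14); attach at lengths (7, 6); label the merged cluster FHX
  updated: d(E,FHX)=79/3, d(FHX,I)=62/3, d(FHX,JN)=33, d(FHX,P)=34
iteration 4: select FHX,I (d=62/3); attach at lengths (10/3, 31/3); label the merged cluster FHIX
  updated: d(E,FHIX)=30, d(FHIX,JN)=293/8, d(FHIX,P)=32
iteration 5: select E,JN (d=59/2); attach at lengths (59/4, 37/4); label the merged cluster EJN
  updated: d(EJN,FHIX)=413/12, d(EJN,P)=39
iteration 6: select FHIX,P (d=32); attach at lengths (17/3, 16); label the merged cluster FHIPX
  updated: d(EJN,FHIPX)=106/3
iteration 7: select EJN,FHIPX (d=106/3); attach at lengths (35/12, 5/3); label the merged cluster EFHIJNPX
final tree: ((E:59/4,(J:11/2,N:11/2):37/4):35/12,(((F:7,(H:1,X:1):6):10/3,I:31/3):17/3,P:16):5/3)
total length: 1079/12

((E:59/4,(J:11/2,N:11/2):37/4):35/12,(((F:7,(H:1,X:1):6):10/3,I:31/3):17/3,P:16):5/3)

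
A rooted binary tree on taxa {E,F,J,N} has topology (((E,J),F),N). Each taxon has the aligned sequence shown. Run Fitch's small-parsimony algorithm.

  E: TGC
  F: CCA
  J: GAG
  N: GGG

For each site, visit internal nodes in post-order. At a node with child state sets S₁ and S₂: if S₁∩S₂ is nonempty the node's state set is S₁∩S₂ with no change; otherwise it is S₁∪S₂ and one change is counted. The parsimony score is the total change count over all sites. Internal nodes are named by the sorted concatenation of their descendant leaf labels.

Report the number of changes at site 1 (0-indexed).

EJ@0: {T} ∪ {G} = {G,T} (union, +1)
EFJ@0: {G,T} ∪ {C} = {C,G,T} (union, +1)
EFJN@0: {C,G,T} ∩ {G} = {G} (intersection, +0)
EJ@1: {G} ∪ {A} = {A,G} (union, +1)
EFJ@1: {A,G} ∪ {C} = {A,C,G} (union, +1)
EFJN@1: {A,C,G} ∩ {G} = {G} (intersection, +0)
EJ@2: {C} ∪ {G} = {C,G} (union, +1)
EFJ@2: {C,G} ∪ {A} = {A,C,G} (union, +1)
EFJN@2: {A,C,G} ∩ {G} = {G} (intersection, +0)
per-site changes: [2, 2, 2]; total = 6

2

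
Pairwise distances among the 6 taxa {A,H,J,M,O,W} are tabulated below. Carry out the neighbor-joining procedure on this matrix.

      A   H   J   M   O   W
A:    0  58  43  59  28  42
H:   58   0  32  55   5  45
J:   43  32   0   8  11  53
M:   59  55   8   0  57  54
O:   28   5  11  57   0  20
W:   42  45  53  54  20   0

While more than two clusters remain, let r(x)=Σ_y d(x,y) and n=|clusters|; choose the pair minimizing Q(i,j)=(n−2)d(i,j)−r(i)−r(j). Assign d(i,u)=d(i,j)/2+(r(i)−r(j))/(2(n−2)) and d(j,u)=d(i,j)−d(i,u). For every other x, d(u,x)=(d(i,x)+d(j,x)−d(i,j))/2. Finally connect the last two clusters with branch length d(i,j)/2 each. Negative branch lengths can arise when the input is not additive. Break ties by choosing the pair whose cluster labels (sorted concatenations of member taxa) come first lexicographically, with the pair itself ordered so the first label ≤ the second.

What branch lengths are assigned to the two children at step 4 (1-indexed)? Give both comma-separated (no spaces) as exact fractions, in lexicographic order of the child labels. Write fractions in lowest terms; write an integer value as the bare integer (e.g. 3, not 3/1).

37/8,77/8

iteration 1: select J,M (d=8, Q=-348); attach at lengths (-27/4, 59/4); label the merged cluster JM
  updated: d(A,JM)=47, d(H,JM)=79/2, d(JM,O)=30, d(JM,W)=99/2
iteration 2: select H,O (d=5, Q=-431/2); attach at lengths (53/4, -33/4); label the merged cluster HO
  updated: d(A,HO)=81/2, d(HO,JM)=129/4, d(HO,W)=30
iteration 3: select A,W (d=42, Q=-167); attach at lengths (23, 19); label the merged cluster AW
  updated: d(AW,HO)=57/4, d(AW,JM)=109/4
iteration 4: select AW,HO (d=57/4, Q=-295/4); attach at lengths (37/8, 77/8); label the merged cluster AHOW
  updated: d(AHOW,JM)=181/8
iteration 5: select AHOW,JM (d=181/8); attach at lengths (181/16, 181/16); label the merged cluster AHJMOW
final tree: (((A:23,W:19):37/8,(H:53/4,O:-33/4):77/8):181/16,(J:-27/4,M:59/4):181/16)
total length: 735/8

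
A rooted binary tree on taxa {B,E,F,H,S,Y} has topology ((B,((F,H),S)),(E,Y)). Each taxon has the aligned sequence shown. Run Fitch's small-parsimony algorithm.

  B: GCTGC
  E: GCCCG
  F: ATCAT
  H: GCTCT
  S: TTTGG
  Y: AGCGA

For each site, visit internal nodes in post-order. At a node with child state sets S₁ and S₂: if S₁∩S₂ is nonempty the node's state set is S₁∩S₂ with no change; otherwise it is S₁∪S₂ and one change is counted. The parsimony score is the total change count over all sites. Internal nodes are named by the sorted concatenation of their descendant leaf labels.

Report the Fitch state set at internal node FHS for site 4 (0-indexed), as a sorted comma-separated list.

G,T

FH@0: {A} ∪ {G} = {A,G} (union, +1)
FHS@0: {A,G} ∪ {T} = {A,G,T} (union, +1)
BFHS@0: {G} ∩ {A,G,T} = {G} (intersection, +0)
EY@0: {G} ∪ {A} = {A,G} (union, +1)
BEFHSY@0: {G} ∩ {A,G} = {G} (intersection, +0)
FH@1: {T} ∪ {C} = {C,T} (union, +1)
FHS@1: {C,T} ∩ {T} = {T} (intersection, +0)
BFHS@1: {C} ∪ {T} = {C,T} (union, +1)
EY@1: {C} ∪ {G} = {C,G} (union, +1)
BEFHSY@1: {C,T} ∩ {C,G} = {C} (intersection, +0)
FH@2: {C} ∪ {T} = {C,T} (union, +1)
FHS@2: {C,T} ∩ {T} = {T} (intersection, +0)
BFHS@2: {T} ∩ {T} = {T} (intersection, +0)
EY@2: {C} ∩ {C} = {C} (intersection, +0)
BEFHSY@2: {T} ∪ {C} = {C,T} (union, +1)
FH@3: {A} ∪ {C} = {A,C} (union, +1)
FHS@3: {A,C} ∪ {G} = {A,C,G} (union, +1)
BFHS@3: {G} ∩ {A,C,G} = {G} (intersection, +0)
EY@3: {C} ∪ {G} = {C,G} (union, +1)
BEFHSY@3: {G} ∩ {C,G} = {G} (intersection, +0)
FH@4: {T} ∩ {T} = {T} (intersection, +0)
FHS@4: {T} ∪ {G} = {G,T} (union, +1)
BFHS@4: {C} ∪ {G,T} = {C,G,T} (union, +1)
EY@4: {G} ∪ {A} = {A,G} (union, +1)
BEFHSY@4: {C,G,T} ∩ {A,G} = {G} (intersection, +0)
per-site changes: [3, 3, 2, 3, 3]; total = 14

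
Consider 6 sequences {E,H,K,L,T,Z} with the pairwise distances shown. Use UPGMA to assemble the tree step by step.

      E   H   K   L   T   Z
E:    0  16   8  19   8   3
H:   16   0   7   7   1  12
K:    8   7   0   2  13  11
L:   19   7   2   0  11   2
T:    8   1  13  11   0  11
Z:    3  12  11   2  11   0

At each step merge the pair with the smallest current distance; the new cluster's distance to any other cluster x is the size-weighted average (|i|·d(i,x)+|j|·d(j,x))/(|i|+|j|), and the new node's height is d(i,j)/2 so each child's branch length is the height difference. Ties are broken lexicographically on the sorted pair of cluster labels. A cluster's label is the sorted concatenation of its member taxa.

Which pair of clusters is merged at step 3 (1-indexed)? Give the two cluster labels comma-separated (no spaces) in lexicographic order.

E,Z

1. join H+T (d=1) ⇒ HT; edges |H|=1/2, |T|=1/2
  updated: d(E,HT)=12, d(HT,K)=10, d(HT,L)=9, d(HT,Z)=23/2
2. join K+L (d=2) ⇒ KL; edges |K|=1, |L|=1
  updated: d(E,KL)=27/2, d(HT,KL)=19/2, d(KL,Z)=13/2
3. join E+Z (d=3) ⇒ EZ; edges |E|=3/2, |Z|=3/2
  updated: d(EZ,HT)=47/4, d(EZ,KL)=10
4. join HT+KL (d=19/2) ⇒ HKLT; edges |HT|=17/4, |KL|=15/4
  updated: d(EZ,HKLT)=87/8
5. join EZ+HKLT (d=87/8) ⇒ EHKLTZ; edges |EZ|=63/16, |HKLT|=11/16
final tree: ((E:3/2,Z:3/2):63/16,((H:1/2,T:1/2):17/4,(K:1,L:1):15/4):11/16)
total length: 149/8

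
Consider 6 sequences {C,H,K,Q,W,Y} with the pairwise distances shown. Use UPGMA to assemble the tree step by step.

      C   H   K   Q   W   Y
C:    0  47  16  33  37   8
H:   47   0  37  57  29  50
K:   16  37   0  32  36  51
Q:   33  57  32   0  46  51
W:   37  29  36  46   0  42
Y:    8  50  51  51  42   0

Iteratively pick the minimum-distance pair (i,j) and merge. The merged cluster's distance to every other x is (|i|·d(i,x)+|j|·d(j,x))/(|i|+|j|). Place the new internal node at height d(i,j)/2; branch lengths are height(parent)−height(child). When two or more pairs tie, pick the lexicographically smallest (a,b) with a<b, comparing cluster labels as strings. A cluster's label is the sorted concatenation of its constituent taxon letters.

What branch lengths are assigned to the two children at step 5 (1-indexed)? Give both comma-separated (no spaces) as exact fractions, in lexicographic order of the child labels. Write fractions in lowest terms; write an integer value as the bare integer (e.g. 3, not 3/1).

25/8,15/2

1. join C+Y (d=8) ⇒ CY; edges |C|=4, |Y|=4
  updated: d(CY,H)=97/2, d(CY,K)=67/2, d(CY,Q)=42, d(CY,W)=79/2
2. join H+W (d=29) ⇒ HW; edges |H|=29/2, |W|=29/2
  updated: d(CY,HW)=44, d(HW,K)=73/2, d(HW,Q)=103/2
3. join K+Q (d=32) ⇒ KQ; edges |K|=16, |Q|=16
  updated: d(CY,KQ)=151/4, d(HW,KQ)=44
4. join CY+KQ (d=151/4) ⇒ CKQY; edges |CY|=119/8, |KQ|=23/8
  updated: d(CKQY,HW)=44
5. join CKQY+HW (d=44) ⇒ CHKQWY; edges |CKQY|=25/8, |HW|=15/2
final tree: (((C:4,Y:4):119/8,(K:16,Q:16):23/8):25/8,(H:29/2,W:29/2):15/2)
total length: 779/8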